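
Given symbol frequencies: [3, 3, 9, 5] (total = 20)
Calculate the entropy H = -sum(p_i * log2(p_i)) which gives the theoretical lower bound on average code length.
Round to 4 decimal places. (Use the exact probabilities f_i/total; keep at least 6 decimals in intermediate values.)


Per-symbol terms -p_i * log2(p_i) with p_i = f_i/20:
  p = 3/20 = 0.150000: log2(p) = -2.736966, -p*log2(p) = 0.410545
  p = 3/20 = 0.150000: log2(p) = -2.736966, -p*log2(p) = 0.410545
  p = 9/20 = 0.450000: log2(p) = -1.152003, -p*log2(p) = 0.518401
  p = 5/20 = 0.250000: log2(p) = -2.000000, -p*log2(p) = 0.500000
H = 0.410545 + 0.410545 + 0.518401 + 0.500000 = 1.839491

H = 1.8395 bits/symbol


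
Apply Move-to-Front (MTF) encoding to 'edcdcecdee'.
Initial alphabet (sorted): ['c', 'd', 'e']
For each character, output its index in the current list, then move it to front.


MTF encoding:
'e': index 2 in ['c', 'd', 'e'] -> ['e', 'c', 'd']
'd': index 2 in ['e', 'c', 'd'] -> ['d', 'e', 'c']
'c': index 2 in ['d', 'e', 'c'] -> ['c', 'd', 'e']
'd': index 1 in ['c', 'd', 'e'] -> ['d', 'c', 'e']
'c': index 1 in ['d', 'c', 'e'] -> ['c', 'd', 'e']
'e': index 2 in ['c', 'd', 'e'] -> ['e', 'c', 'd']
'c': index 1 in ['e', 'c', 'd'] -> ['c', 'e', 'd']
'd': index 2 in ['c', 'e', 'd'] -> ['d', 'c', 'e']
'e': index 2 in ['d', 'c', 'e'] -> ['e', 'd', 'c']
'e': index 0 in ['e', 'd', 'c'] -> ['e', 'd', 'c']


Output: [2, 2, 2, 1, 1, 2, 1, 2, 2, 0]


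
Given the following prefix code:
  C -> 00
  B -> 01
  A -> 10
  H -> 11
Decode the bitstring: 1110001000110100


Decoding step by step:
Bits 11 -> H
Bits 10 -> A
Bits 00 -> C
Bits 10 -> A
Bits 00 -> C
Bits 11 -> H
Bits 01 -> B
Bits 00 -> C


Decoded message: HACACHBC


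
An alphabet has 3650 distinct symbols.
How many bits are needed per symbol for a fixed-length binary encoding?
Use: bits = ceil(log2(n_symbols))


log2(3650) = 11.8337
Bracket: 2^11 = 2048 < 3650 <= 2^12 = 4096
So ceil(log2(3650)) = 12

bits = ceil(log2(3650)) = ceil(11.8337) = 12 bits


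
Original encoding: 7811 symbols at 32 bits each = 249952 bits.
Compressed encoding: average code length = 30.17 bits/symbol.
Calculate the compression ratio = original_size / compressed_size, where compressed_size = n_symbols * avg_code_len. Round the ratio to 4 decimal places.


original_size = n_symbols * orig_bits = 7811 * 32 = 249952 bits
compressed_size = n_symbols * avg_code_len = 7811 * 30.17 = 235657.87 bits
ratio = original_size / compressed_size = 249952 / 235657.87 = 1.0607

Compression ratio = 1.0607


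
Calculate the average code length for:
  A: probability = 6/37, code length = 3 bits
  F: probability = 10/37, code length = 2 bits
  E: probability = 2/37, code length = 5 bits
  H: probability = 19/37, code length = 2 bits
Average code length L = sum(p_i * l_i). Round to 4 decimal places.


Weighted contributions p_i * l_i:
  A: (6/37) * 3 = 18/37
  F: (10/37) * 2 = 20/37
  E: (2/37) * 5 = 10/37
  H: (19/37) * 2 = 38/37
Sum = (18 + 20 + 10 + 38)/37 = 86/37

L = 86/37 = 2.3243 bits/symbol


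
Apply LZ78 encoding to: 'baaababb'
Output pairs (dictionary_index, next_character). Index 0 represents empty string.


LZ78 encoding steps:
Dictionary: {0: ''}
Step 1: w='' (idx 0), next='b' -> output (0, 'b'), add 'b' as idx 1
Step 2: w='' (idx 0), next='a' -> output (0, 'a'), add 'a' as idx 2
Step 3: w='a' (idx 2), next='a' -> output (2, 'a'), add 'aa' as idx 3
Step 4: w='b' (idx 1), next='a' -> output (1, 'a'), add 'ba' as idx 4
Step 5: w='b' (idx 1), next='b' -> output (1, 'b'), add 'bb' as idx 5


Encoded: [(0, 'b'), (0, 'a'), (2, 'a'), (1, 'a'), (1, 'b')]


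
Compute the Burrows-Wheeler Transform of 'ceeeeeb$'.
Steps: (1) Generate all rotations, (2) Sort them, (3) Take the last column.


Rotations (sorted):
  0: $ceeeeeb -> last char: b
  1: b$ceeeee -> last char: e
  2: ceeeeeb$ -> last char: $
  3: eb$ceeee -> last char: e
  4: eeb$ceee -> last char: e
  5: eeeb$cee -> last char: e
  6: eeeeb$ce -> last char: e
  7: eeeeeb$c -> last char: c


BWT = be$eeeec


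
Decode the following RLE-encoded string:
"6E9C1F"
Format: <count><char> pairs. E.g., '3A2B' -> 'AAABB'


Expanding each <count><char> pair:
  6E -> 'EEEEEE'
  9C -> 'CCCCCCCCC'
  1F -> 'F'

Decoded = EEEEEECCCCCCCCCF


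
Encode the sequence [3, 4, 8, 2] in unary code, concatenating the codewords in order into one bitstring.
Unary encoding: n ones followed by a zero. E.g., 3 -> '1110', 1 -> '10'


Encode each number as n ones followed by a terminating 0:
  3 -> 1110 (4 bits)
  4 -> 11110 (5 bits)
  8 -> 111111110 (9 bits)
  2 -> 110 (3 bits)
Total length = 4 + 5 + 9 + 3 = 21 bits.

Unary([3, 4, 8, 2]) = 111011110111111110110 (21 bits)


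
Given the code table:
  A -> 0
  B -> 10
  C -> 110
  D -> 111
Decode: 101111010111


Decoding:
10 -> B
111 -> D
10 -> B
10 -> B
111 -> D


Result: BDBBD


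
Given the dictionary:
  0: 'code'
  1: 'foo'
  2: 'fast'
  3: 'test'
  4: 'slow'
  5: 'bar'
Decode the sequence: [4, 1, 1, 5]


Look up each index in the dictionary:
  4 -> 'slow'
  1 -> 'foo'
  1 -> 'foo'
  5 -> 'bar'

Decoded: "slow foo foo bar"


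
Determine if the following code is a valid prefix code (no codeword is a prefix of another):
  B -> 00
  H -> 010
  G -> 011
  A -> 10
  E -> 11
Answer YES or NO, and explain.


Checking each pair (does one codeword prefix another?):
  B='00' vs H='010': no prefix
  B='00' vs G='011': no prefix
  B='00' vs A='10': no prefix
  B='00' vs E='11': no prefix
  H='010' vs B='00': no prefix
  H='010' vs G='011': no prefix
  H='010' vs A='10': no prefix
  H='010' vs E='11': no prefix
  G='011' vs B='00': no prefix
  G='011' vs H='010': no prefix
  G='011' vs A='10': no prefix
  G='011' vs E='11': no prefix
  A='10' vs B='00': no prefix
  A='10' vs H='010': no prefix
  A='10' vs G='011': no prefix
  A='10' vs E='11': no prefix
  E='11' vs B='00': no prefix
  E='11' vs H='010': no prefix
  E='11' vs G='011': no prefix
  E='11' vs A='10': no prefix
No violation found over all pairs.

YES -- this is a valid prefix code. No codeword is a prefix of any other codeword.


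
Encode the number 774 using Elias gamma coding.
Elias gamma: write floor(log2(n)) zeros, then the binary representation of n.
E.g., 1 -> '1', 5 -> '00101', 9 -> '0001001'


num_bits = floor(log2(774)) + 1 = 10
leading_zeros = num_bits - 1 = 9
binary(774) = 1100000110

Elias gamma(774) = '000000000' + '1100000110' = 0000000001100000110 (19 bits)


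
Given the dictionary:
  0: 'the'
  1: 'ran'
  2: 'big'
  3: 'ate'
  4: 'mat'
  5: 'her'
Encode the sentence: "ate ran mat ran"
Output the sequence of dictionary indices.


Look up each word in the dictionary:
  'ate' -> 3
  'ran' -> 1
  'mat' -> 4
  'ran' -> 1

Encoded: [3, 1, 4, 1]


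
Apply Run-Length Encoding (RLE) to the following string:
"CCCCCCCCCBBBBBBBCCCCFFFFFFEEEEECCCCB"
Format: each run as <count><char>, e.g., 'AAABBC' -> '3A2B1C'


Scanning runs left to right:
  i=0: run of 'C' x 9 -> '9C'
  i=9: run of 'B' x 7 -> '7B'
  i=16: run of 'C' x 4 -> '4C'
  i=20: run of 'F' x 6 -> '6F'
  i=26: run of 'E' x 5 -> '5E'
  i=31: run of 'C' x 4 -> '4C'
  i=35: run of 'B' x 1 -> '1B'

RLE = 9C7B4C6F5E4C1B


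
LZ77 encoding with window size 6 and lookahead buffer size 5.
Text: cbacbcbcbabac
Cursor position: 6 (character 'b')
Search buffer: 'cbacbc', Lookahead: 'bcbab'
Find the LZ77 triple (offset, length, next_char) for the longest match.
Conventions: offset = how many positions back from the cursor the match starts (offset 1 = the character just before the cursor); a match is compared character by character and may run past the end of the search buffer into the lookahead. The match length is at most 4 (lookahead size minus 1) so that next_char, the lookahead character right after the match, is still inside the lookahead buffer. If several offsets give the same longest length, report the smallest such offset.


Try each offset into the search buffer:
  offset=1 (pos 5, char 'c'): match length 0
  offset=2 (pos 4, char 'b'): match length 3
  offset=3 (pos 3, char 'c'): match length 0
  offset=4 (pos 2, char 'a'): match length 0
  offset=5 (pos 1, char 'b'): match length 1
  offset=6 (pos 0, char 'c'): match length 0
Longest match has length 3 at offset 2.
next_char = character at position 6 + 3 = 9 -> 'a'

Best match: offset=2, length=3 (matching 'bcb' starting at position 4)
LZ77 triple: (2, 3, 'a')


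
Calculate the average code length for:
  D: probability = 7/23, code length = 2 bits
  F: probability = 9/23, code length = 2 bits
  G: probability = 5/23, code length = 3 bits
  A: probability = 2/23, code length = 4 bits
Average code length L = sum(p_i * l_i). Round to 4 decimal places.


Weighted contributions p_i * l_i:
  D: (7/23) * 2 = 14/23
  F: (9/23) * 2 = 18/23
  G: (5/23) * 3 = 15/23
  A: (2/23) * 4 = 8/23
Sum = (14 + 18 + 15 + 8)/23 = 55/23

L = 55/23 = 2.3913 bits/symbol


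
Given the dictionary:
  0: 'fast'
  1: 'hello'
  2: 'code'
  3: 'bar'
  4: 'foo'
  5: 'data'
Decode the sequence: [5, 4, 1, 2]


Look up each index in the dictionary:
  5 -> 'data'
  4 -> 'foo'
  1 -> 'hello'
  2 -> 'code'

Decoded: "data foo hello code"


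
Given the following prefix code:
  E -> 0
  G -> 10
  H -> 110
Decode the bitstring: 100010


Decoding step by step:
Bits 10 -> G
Bits 0 -> E
Bits 0 -> E
Bits 10 -> G


Decoded message: GEEG


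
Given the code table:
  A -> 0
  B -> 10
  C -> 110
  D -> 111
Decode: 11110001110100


Decoding:
111 -> D
10 -> B
0 -> A
0 -> A
111 -> D
0 -> A
10 -> B
0 -> A


Result: DBAADABA


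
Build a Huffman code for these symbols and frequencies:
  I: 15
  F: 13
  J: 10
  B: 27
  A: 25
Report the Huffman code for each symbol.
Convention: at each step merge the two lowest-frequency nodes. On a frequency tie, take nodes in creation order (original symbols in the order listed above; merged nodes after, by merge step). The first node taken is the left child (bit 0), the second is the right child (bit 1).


Huffman tree construction:
Step 1: Merge J(10) + F(13) = 23
Step 2: Merge I(15) + (J+F)(23) = 38
Step 3: Merge A(25) + B(27) = 52
Step 4: Merge (I+(J+F))(38) + (A+B)(52) = 90
Read each symbol's code off the tree from the root (left child = 0, right child = 1).

Codes:
  I: 00 (length 2)
  F: 011 (length 3)
  J: 010 (length 3)
  B: 11 (length 2)
  A: 10 (length 2)
Average code length: 203/90 = 2.2556 bits/symbol


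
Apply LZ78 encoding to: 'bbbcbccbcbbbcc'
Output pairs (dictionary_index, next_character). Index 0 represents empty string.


LZ78 encoding steps:
Dictionary: {0: ''}
Step 1: w='' (idx 0), next='b' -> output (0, 'b'), add 'b' as idx 1
Step 2: w='b' (idx 1), next='b' -> output (1, 'b'), add 'bb' as idx 2
Step 3: w='' (idx 0), next='c' -> output (0, 'c'), add 'c' as idx 3
Step 4: w='b' (idx 1), next='c' -> output (1, 'c'), add 'bc' as idx 4
Step 5: w='c' (idx 3), next='b' -> output (3, 'b'), add 'cb' as idx 5
Step 6: w='cb' (idx 5), next='b' -> output (5, 'b'), add 'cbb' as idx 6
Step 7: w='bc' (idx 4), next='c' -> output (4, 'c'), add 'bcc' as idx 7


Encoded: [(0, 'b'), (1, 'b'), (0, 'c'), (1, 'c'), (3, 'b'), (5, 'b'), (4, 'c')]


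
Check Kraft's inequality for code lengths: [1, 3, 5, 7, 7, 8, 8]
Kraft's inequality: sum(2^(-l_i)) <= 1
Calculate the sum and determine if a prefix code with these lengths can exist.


Sum = 2^(-1) + 2^(-3) + 2^(-5) + 2^(-7) + 2^(-7) + 2^(-8) + 2^(-8)
    = 0.5 + 0.125 + 0.03125 + 0.0078125 + 0.0078125 + 0.00390625 + 0.00390625
    = 174/256 = 0.6796875
Since 0.6796875 <= 1, Kraft's inequality IS satisfied.
A prefix code with these lengths CAN exist.

Kraft sum = 0.6796875. Satisfied.


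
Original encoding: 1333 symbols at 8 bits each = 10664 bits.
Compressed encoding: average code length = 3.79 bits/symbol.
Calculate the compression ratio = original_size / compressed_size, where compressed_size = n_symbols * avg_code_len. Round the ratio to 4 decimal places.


original_size = n_symbols * orig_bits = 1333 * 8 = 10664 bits
compressed_size = n_symbols * avg_code_len = 1333 * 3.79 = 5052.07 bits
ratio = original_size / compressed_size = 10664 / 5052.07 = 2.1108

Compression ratio = 2.1108


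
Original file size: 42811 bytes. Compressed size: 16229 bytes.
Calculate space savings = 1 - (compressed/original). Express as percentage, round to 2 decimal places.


ratio = compressed/original = 16229/42811 = 0.379085
savings = 1 - ratio = 1 - 0.379085 = 0.620915
as a percentage: 0.620915 * 100 = 62.09%

Space savings = 1 - 16229/42811 = 62.09%


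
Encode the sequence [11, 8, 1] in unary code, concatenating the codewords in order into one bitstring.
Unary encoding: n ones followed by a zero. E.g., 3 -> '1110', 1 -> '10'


Encode each number as n ones followed by a terminating 0:
  11 -> 111111111110 (12 bits)
  8 -> 111111110 (9 bits)
  1 -> 10 (2 bits)
Total length = 12 + 9 + 2 = 23 bits.

Unary([11, 8, 1]) = 11111111111011111111010 (23 bits)


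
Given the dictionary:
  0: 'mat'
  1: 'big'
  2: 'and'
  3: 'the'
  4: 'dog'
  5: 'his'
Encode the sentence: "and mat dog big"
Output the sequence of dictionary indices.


Look up each word in the dictionary:
  'and' -> 2
  'mat' -> 0
  'dog' -> 4
  'big' -> 1

Encoded: [2, 0, 4, 1]


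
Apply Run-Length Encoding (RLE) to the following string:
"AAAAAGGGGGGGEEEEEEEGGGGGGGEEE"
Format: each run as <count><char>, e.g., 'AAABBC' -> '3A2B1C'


Scanning runs left to right:
  i=0: run of 'A' x 5 -> '5A'
  i=5: run of 'G' x 7 -> '7G'
  i=12: run of 'E' x 7 -> '7E'
  i=19: run of 'G' x 7 -> '7G'
  i=26: run of 'E' x 3 -> '3E'

RLE = 5A7G7E7G3E


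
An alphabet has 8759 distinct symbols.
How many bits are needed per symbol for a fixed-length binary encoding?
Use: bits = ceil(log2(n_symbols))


log2(8759) = 13.0966
Bracket: 2^13 = 8192 < 8759 <= 2^14 = 16384
So ceil(log2(8759)) = 14

bits = ceil(log2(8759)) = ceil(13.0966) = 14 bits


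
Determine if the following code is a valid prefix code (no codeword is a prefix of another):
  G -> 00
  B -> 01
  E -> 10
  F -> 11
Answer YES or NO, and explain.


Checking each pair (does one codeword prefix another?):
  G='00' vs B='01': no prefix
  G='00' vs E='10': no prefix
  G='00' vs F='11': no prefix
  B='01' vs G='00': no prefix
  B='01' vs E='10': no prefix
  B='01' vs F='11': no prefix
  E='10' vs G='00': no prefix
  E='10' vs B='01': no prefix
  E='10' vs F='11': no prefix
  F='11' vs G='00': no prefix
  F='11' vs B='01': no prefix
  F='11' vs E='10': no prefix
No violation found over all pairs.

YES -- this is a valid prefix code. No codeword is a prefix of any other codeword.


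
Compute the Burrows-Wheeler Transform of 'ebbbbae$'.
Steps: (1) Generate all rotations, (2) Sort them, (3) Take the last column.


Rotations (sorted):
  0: $ebbbbae -> last char: e
  1: ae$ebbbb -> last char: b
  2: bae$ebbb -> last char: b
  3: bbae$ebb -> last char: b
  4: bbbae$eb -> last char: b
  5: bbbbae$e -> last char: e
  6: e$ebbbba -> last char: a
  7: ebbbbae$ -> last char: $


BWT = ebbbbea$


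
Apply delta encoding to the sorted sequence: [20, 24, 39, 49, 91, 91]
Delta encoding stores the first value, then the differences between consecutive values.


First value: 20
Deltas:
  24 - 20 = 4
  39 - 24 = 15
  49 - 39 = 10
  91 - 49 = 42
  91 - 91 = 0


Delta encoded: [20, 4, 15, 10, 42, 0]


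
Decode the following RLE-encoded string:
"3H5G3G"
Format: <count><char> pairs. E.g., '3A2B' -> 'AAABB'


Expanding each <count><char> pair:
  3H -> 'HHH'
  5G -> 'GGGGG'
  3G -> 'GGG'

Decoded = HHHGGGGGGGG


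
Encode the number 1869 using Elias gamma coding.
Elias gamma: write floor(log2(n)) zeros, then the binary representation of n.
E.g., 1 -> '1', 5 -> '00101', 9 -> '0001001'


num_bits = floor(log2(1869)) + 1 = 11
leading_zeros = num_bits - 1 = 10
binary(1869) = 11101001101

Elias gamma(1869) = '0000000000' + '11101001101' = 000000000011101001101 (21 bits)


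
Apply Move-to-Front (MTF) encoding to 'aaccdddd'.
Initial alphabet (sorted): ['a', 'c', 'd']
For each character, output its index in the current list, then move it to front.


MTF encoding:
'a': index 0 in ['a', 'c', 'd'] -> ['a', 'c', 'd']
'a': index 0 in ['a', 'c', 'd'] -> ['a', 'c', 'd']
'c': index 1 in ['a', 'c', 'd'] -> ['c', 'a', 'd']
'c': index 0 in ['c', 'a', 'd'] -> ['c', 'a', 'd']
'd': index 2 in ['c', 'a', 'd'] -> ['d', 'c', 'a']
'd': index 0 in ['d', 'c', 'a'] -> ['d', 'c', 'a']
'd': index 0 in ['d', 'c', 'a'] -> ['d', 'c', 'a']
'd': index 0 in ['d', 'c', 'a'] -> ['d', 'c', 'a']


Output: [0, 0, 1, 0, 2, 0, 0, 0]


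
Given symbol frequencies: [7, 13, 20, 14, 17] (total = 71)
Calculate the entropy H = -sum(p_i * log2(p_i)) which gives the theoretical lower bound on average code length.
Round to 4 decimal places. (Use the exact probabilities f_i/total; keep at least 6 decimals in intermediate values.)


Per-symbol terms -p_i * log2(p_i) with p_i = f_i/71:
  p = 7/71 = 0.098592: log2(p) = -3.342392, -p*log2(p) = 0.329532
  p = 13/71 = 0.183099: log2(p) = -2.449307, -p*log2(p) = 0.448465
  p = 20/71 = 0.281690: log2(p) = -1.827819, -p*log2(p) = 0.514879
  p = 14/71 = 0.197183: log2(p) = -2.342392, -p*log2(p) = 0.461880
  p = 17/71 = 0.239437: log2(p) = -2.062284, -p*log2(p) = 0.493786
H = 0.329532 + 0.448465 + 0.514879 + 0.461880 + 0.493786 = 2.248542

H = 2.2485 bits/symbol


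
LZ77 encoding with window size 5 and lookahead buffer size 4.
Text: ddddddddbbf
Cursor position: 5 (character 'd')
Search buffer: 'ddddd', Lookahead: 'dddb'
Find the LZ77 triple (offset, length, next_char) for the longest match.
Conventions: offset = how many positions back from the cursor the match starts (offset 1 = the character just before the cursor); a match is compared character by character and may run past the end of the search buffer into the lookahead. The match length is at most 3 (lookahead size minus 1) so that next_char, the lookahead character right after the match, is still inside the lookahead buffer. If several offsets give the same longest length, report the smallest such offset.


Try each offset into the search buffer:
  offset=1 (pos 4, char 'd'): match length 3
  offset=2 (pos 3, char 'd'): match length 3
  offset=3 (pos 2, char 'd'): match length 3
  offset=4 (pos 1, char 'd'): match length 3
  offset=5 (pos 0, char 'd'): match length 3
Longest match has length 3, found at offsets 1, 2, 3, 4, 5; take the smallest, offset 1.
next_char = character at position 5 + 3 = 8 -> 'b'

Best match: offset=1, length=3 (matching 'ddd' starting at position 4)
LZ77 triple: (1, 3, 'b')


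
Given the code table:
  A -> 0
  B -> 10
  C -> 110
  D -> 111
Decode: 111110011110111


Decoding:
111 -> D
110 -> C
0 -> A
111 -> D
10 -> B
111 -> D


Result: DCADBD


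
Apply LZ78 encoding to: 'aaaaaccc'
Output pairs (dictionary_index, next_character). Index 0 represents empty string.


LZ78 encoding steps:
Dictionary: {0: ''}
Step 1: w='' (idx 0), next='a' -> output (0, 'a'), add 'a' as idx 1
Step 2: w='a' (idx 1), next='a' -> output (1, 'a'), add 'aa' as idx 2
Step 3: w='aa' (idx 2), next='c' -> output (2, 'c'), add 'aac' as idx 3
Step 4: w='' (idx 0), next='c' -> output (0, 'c'), add 'c' as idx 4
Step 5: w='c' (idx 4), end of input -> output (4, '')


Encoded: [(0, 'a'), (1, 'a'), (2, 'c'), (0, 'c'), (4, '')]


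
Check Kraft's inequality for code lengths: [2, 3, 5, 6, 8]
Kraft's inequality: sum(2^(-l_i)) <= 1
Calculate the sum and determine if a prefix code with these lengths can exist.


Sum = 2^(-2) + 2^(-3) + 2^(-5) + 2^(-6) + 2^(-8)
    = 0.25 + 0.125 + 0.03125 + 0.015625 + 0.00390625
    = 109/256 = 0.42578125
Since 0.42578125 <= 1, Kraft's inequality IS satisfied.
A prefix code with these lengths CAN exist.

Kraft sum = 0.42578125. Satisfied.


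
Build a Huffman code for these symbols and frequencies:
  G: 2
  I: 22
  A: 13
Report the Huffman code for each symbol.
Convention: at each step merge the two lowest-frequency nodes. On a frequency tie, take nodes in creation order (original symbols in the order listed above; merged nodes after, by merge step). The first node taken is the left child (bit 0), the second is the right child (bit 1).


Huffman tree construction:
Step 1: Merge G(2) + A(13) = 15
Step 2: Merge (G+A)(15) + I(22) = 37
Read each symbol's code off the tree from the root (left child = 0, right child = 1).

Codes:
  G: 00 (length 2)
  I: 1 (length 1)
  A: 01 (length 2)
Average code length: 52/37 = 1.4054 bits/symbol


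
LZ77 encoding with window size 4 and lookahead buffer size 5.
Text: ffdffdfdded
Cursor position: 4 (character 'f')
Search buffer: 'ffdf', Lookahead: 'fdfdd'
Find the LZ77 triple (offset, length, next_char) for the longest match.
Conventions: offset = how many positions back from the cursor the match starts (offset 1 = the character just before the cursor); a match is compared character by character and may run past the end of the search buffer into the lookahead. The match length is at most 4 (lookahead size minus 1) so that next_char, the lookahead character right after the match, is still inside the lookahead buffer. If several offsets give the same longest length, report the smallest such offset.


Try each offset into the search buffer:
  offset=1 (pos 3, char 'f'): match length 1
  offset=2 (pos 2, char 'd'): match length 0
  offset=3 (pos 1, char 'f'): match length 3
  offset=4 (pos 0, char 'f'): match length 1
Longest match has length 3 at offset 3.
next_char = character at position 4 + 3 = 7 -> 'd'

Best match: offset=3, length=3 (matching 'fdf' starting at position 1)
LZ77 triple: (3, 3, 'd')


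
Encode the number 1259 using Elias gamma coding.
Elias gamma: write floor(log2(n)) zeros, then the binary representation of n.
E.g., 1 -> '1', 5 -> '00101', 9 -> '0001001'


num_bits = floor(log2(1259)) + 1 = 11
leading_zeros = num_bits - 1 = 10
binary(1259) = 10011101011

Elias gamma(1259) = '0000000000' + '10011101011' = 000000000010011101011 (21 bits)


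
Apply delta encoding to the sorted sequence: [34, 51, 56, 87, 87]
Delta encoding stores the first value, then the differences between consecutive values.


First value: 34
Deltas:
  51 - 34 = 17
  56 - 51 = 5
  87 - 56 = 31
  87 - 87 = 0


Delta encoded: [34, 17, 5, 31, 0]


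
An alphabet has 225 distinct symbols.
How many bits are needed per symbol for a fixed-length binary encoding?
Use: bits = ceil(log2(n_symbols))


log2(225) = 7.8138
Bracket: 2^7 = 128 < 225 <= 2^8 = 256
So ceil(log2(225)) = 8

bits = ceil(log2(225)) = ceil(7.8138) = 8 bits


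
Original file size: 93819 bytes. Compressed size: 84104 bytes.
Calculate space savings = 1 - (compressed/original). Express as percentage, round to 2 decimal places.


ratio = compressed/original = 84104/93819 = 0.89645
savings = 1 - ratio = 1 - 0.89645 = 0.10355
as a percentage: 0.10355 * 100 = 10.36%

Space savings = 1 - 84104/93819 = 10.36%


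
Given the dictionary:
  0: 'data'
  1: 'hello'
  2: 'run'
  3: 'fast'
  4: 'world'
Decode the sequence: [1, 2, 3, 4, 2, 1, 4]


Look up each index in the dictionary:
  1 -> 'hello'
  2 -> 'run'
  3 -> 'fast'
  4 -> 'world'
  2 -> 'run'
  1 -> 'hello'
  4 -> 'world'

Decoded: "hello run fast world run hello world"


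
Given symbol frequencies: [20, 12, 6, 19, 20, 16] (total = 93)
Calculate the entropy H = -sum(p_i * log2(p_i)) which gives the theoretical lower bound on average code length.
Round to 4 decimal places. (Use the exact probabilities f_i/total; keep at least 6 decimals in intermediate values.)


Per-symbol terms -p_i * log2(p_i) with p_i = f_i/93:
  p = 20/93 = 0.215054: log2(p) = -2.217231, -p*log2(p) = 0.476824
  p = 12/93 = 0.129032: log2(p) = -2.954196, -p*log2(p) = 0.381187
  p = 6/93 = 0.064516: log2(p) = -3.954196, -p*log2(p) = 0.255109
  p = 19/93 = 0.204301: log2(p) = -2.291231, -p*log2(p) = 0.468101
  p = 20/93 = 0.215054: log2(p) = -2.217231, -p*log2(p) = 0.476824
  p = 16/93 = 0.172043: log2(p) = -2.539159, -p*log2(p) = 0.436845
H = 0.476824 + 0.381187 + 0.255109 + 0.468101 + 0.476824 + 0.436845 = 2.494890

H = 2.4949 bits/symbol


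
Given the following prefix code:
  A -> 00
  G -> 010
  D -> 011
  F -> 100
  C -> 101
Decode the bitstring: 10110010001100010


Decoding step by step:
Bits 101 -> C
Bits 100 -> F
Bits 100 -> F
Bits 011 -> D
Bits 00 -> A
Bits 010 -> G


Decoded message: CFFDAG


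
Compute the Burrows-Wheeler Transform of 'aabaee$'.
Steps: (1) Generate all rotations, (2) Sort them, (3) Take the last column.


Rotations (sorted):
  0: $aabaee -> last char: e
  1: aabaee$ -> last char: $
  2: abaee$a -> last char: a
  3: aee$aab -> last char: b
  4: baee$aa -> last char: a
  5: e$aabae -> last char: e
  6: ee$aaba -> last char: a


BWT = e$abaea


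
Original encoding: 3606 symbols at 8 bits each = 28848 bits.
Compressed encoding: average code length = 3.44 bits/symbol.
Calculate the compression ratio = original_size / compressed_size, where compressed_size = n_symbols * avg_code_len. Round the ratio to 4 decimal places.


original_size = n_symbols * orig_bits = 3606 * 8 = 28848 bits
compressed_size = n_symbols * avg_code_len = 3606 * 3.44 = 12404.64 bits
ratio = original_size / compressed_size = 28848 / 12404.64 = 2.3256

Compression ratio = 2.3256


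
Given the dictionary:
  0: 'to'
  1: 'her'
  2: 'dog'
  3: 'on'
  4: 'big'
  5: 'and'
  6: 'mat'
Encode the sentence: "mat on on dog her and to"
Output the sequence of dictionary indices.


Look up each word in the dictionary:
  'mat' -> 6
  'on' -> 3
  'on' -> 3
  'dog' -> 2
  'her' -> 1
  'and' -> 5
  'to' -> 0

Encoded: [6, 3, 3, 2, 1, 5, 0]


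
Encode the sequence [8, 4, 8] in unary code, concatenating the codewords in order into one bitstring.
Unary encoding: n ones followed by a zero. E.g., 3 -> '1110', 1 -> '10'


Encode each number as n ones followed by a terminating 0:
  8 -> 111111110 (9 bits)
  4 -> 11110 (5 bits)
  8 -> 111111110 (9 bits)
Total length = 9 + 5 + 9 = 23 bits.

Unary([8, 4, 8]) = 11111111011110111111110 (23 bits)


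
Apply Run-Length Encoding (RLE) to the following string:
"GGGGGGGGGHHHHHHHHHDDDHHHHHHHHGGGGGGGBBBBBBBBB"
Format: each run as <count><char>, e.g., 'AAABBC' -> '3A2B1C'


Scanning runs left to right:
  i=0: run of 'G' x 9 -> '9G'
  i=9: run of 'H' x 9 -> '9H'
  i=18: run of 'D' x 3 -> '3D'
  i=21: run of 'H' x 8 -> '8H'
  i=29: run of 'G' x 7 -> '7G'
  i=36: run of 'B' x 9 -> '9B'

RLE = 9G9H3D8H7G9B


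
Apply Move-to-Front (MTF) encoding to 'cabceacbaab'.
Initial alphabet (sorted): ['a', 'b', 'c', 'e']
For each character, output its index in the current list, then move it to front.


MTF encoding:
'c': index 2 in ['a', 'b', 'c', 'e'] -> ['c', 'a', 'b', 'e']
'a': index 1 in ['c', 'a', 'b', 'e'] -> ['a', 'c', 'b', 'e']
'b': index 2 in ['a', 'c', 'b', 'e'] -> ['b', 'a', 'c', 'e']
'c': index 2 in ['b', 'a', 'c', 'e'] -> ['c', 'b', 'a', 'e']
'e': index 3 in ['c', 'b', 'a', 'e'] -> ['e', 'c', 'b', 'a']
'a': index 3 in ['e', 'c', 'b', 'a'] -> ['a', 'e', 'c', 'b']
'c': index 2 in ['a', 'e', 'c', 'b'] -> ['c', 'a', 'e', 'b']
'b': index 3 in ['c', 'a', 'e', 'b'] -> ['b', 'c', 'a', 'e']
'a': index 2 in ['b', 'c', 'a', 'e'] -> ['a', 'b', 'c', 'e']
'a': index 0 in ['a', 'b', 'c', 'e'] -> ['a', 'b', 'c', 'e']
'b': index 1 in ['a', 'b', 'c', 'e'] -> ['b', 'a', 'c', 'e']


Output: [2, 1, 2, 2, 3, 3, 2, 3, 2, 0, 1]


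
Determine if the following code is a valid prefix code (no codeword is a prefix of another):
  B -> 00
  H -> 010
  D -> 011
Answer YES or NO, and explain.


Checking each pair (does one codeword prefix another?):
  B='00' vs H='010': no prefix
  B='00' vs D='011': no prefix
  H='010' vs B='00': no prefix
  H='010' vs D='011': no prefix
  D='011' vs B='00': no prefix
  D='011' vs H='010': no prefix
No violation found over all pairs.

YES -- this is a valid prefix code. No codeword is a prefix of any other codeword.


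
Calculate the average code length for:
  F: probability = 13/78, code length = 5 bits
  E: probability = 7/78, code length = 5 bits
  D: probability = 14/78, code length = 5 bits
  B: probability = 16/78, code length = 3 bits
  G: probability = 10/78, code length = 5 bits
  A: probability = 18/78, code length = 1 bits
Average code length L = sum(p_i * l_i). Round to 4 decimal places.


Weighted contributions p_i * l_i:
  F: (13/78) * 5 = 65/78
  E: (7/78) * 5 = 35/78
  D: (14/78) * 5 = 70/78
  B: (16/78) * 3 = 48/78
  G: (10/78) * 5 = 50/78
  A: (18/78) * 1 = 18/78
Sum = (65 + 35 + 70 + 48 + 50 + 18)/78 = 286/78

L = 286/78 = 3.6667 bits/symbol


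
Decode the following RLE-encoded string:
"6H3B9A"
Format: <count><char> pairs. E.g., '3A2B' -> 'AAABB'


Expanding each <count><char> pair:
  6H -> 'HHHHHH'
  3B -> 'BBB'
  9A -> 'AAAAAAAAA'

Decoded = HHHHHHBBBAAAAAAAAA


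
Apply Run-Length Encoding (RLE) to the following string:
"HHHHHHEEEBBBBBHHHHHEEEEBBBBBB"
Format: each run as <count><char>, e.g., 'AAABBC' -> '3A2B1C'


Scanning runs left to right:
  i=0: run of 'H' x 6 -> '6H'
  i=6: run of 'E' x 3 -> '3E'
  i=9: run of 'B' x 5 -> '5B'
  i=14: run of 'H' x 5 -> '5H'
  i=19: run of 'E' x 4 -> '4E'
  i=23: run of 'B' x 6 -> '6B'

RLE = 6H3E5B5H4E6B


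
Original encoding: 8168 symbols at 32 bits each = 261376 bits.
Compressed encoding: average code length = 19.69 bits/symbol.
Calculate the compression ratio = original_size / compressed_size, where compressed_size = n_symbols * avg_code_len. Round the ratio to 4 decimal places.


original_size = n_symbols * orig_bits = 8168 * 32 = 261376 bits
compressed_size = n_symbols * avg_code_len = 8168 * 19.69 = 160827.92 bits
ratio = original_size / compressed_size = 261376 / 160827.92 = 1.6252

Compression ratio = 1.6252


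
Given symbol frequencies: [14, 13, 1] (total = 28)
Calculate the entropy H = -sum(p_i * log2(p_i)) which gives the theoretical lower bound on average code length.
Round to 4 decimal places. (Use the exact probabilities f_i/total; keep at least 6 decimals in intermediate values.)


Per-symbol terms -p_i * log2(p_i) with p_i = f_i/28:
  p = 14/28 = 0.500000: log2(p) = -1.000000, -p*log2(p) = 0.500000
  p = 13/28 = 0.464286: log2(p) = -1.106915, -p*log2(p) = 0.513925
  p = 1/28 = 0.035714: log2(p) = -4.807355, -p*log2(p) = 0.171691
H = 0.500000 + 0.513925 + 0.171691 = 1.185616

H = 1.1856 bits/symbol


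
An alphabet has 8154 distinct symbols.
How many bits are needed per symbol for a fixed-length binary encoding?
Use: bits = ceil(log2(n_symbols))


log2(8154) = 12.9933
Bracket: 2^12 = 4096 < 8154 <= 2^13 = 8192
So ceil(log2(8154)) = 13

bits = ceil(log2(8154)) = ceil(12.9933) = 13 bits


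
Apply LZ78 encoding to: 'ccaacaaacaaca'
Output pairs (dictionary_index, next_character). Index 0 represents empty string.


LZ78 encoding steps:
Dictionary: {0: ''}
Step 1: w='' (idx 0), next='c' -> output (0, 'c'), add 'c' as idx 1
Step 2: w='c' (idx 1), next='a' -> output (1, 'a'), add 'ca' as idx 2
Step 3: w='' (idx 0), next='a' -> output (0, 'a'), add 'a' as idx 3
Step 4: w='ca' (idx 2), next='a' -> output (2, 'a'), add 'caa' as idx 4
Step 5: w='a' (idx 3), next='c' -> output (3, 'c'), add 'ac' as idx 5
Step 6: w='a' (idx 3), next='a' -> output (3, 'a'), add 'aa' as idx 6
Step 7: w='ca' (idx 2), end of input -> output (2, '')


Encoded: [(0, 'c'), (1, 'a'), (0, 'a'), (2, 'a'), (3, 'c'), (3, 'a'), (2, '')]


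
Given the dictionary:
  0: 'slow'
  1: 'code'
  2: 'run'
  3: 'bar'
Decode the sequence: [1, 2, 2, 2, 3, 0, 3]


Look up each index in the dictionary:
  1 -> 'code'
  2 -> 'run'
  2 -> 'run'
  2 -> 'run'
  3 -> 'bar'
  0 -> 'slow'
  3 -> 'bar'

Decoded: "code run run run bar slow bar"


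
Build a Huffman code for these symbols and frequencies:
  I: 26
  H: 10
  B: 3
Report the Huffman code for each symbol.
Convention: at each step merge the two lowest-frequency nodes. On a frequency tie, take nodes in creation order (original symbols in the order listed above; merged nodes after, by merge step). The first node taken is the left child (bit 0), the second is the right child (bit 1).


Huffman tree construction:
Step 1: Merge B(3) + H(10) = 13
Step 2: Merge (B+H)(13) + I(26) = 39
Read each symbol's code off the tree from the root (left child = 0, right child = 1).

Codes:
  I: 1 (length 1)
  H: 01 (length 2)
  B: 00 (length 2)
Average code length: 52/39 = 1.3333 bits/symbol


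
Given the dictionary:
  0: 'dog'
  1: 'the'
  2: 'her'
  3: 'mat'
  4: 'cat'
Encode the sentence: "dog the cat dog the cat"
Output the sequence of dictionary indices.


Look up each word in the dictionary:
  'dog' -> 0
  'the' -> 1
  'cat' -> 4
  'dog' -> 0
  'the' -> 1
  'cat' -> 4

Encoded: [0, 1, 4, 0, 1, 4]


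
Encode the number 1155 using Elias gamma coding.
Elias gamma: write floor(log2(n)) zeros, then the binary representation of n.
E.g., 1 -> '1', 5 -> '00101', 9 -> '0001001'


num_bits = floor(log2(1155)) + 1 = 11
leading_zeros = num_bits - 1 = 10
binary(1155) = 10010000011

Elias gamma(1155) = '0000000000' + '10010000011' = 000000000010010000011 (21 bits)


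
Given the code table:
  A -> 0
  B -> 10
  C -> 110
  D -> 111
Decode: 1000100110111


Decoding:
10 -> B
0 -> A
0 -> A
10 -> B
0 -> A
110 -> C
111 -> D


Result: BAABACD


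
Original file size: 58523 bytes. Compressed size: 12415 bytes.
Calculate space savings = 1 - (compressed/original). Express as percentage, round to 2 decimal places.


ratio = compressed/original = 12415/58523 = 0.212139
savings = 1 - ratio = 1 - 0.212139 = 0.787861
as a percentage: 0.787861 * 100 = 78.79%

Space savings = 1 - 12415/58523 = 78.79%


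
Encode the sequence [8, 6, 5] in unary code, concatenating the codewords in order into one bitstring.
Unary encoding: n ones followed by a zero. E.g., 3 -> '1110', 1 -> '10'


Encode each number as n ones followed by a terminating 0:
  8 -> 111111110 (9 bits)
  6 -> 1111110 (7 bits)
  5 -> 111110 (6 bits)
Total length = 9 + 7 + 6 = 22 bits.

Unary([8, 6, 5]) = 1111111101111110111110 (22 bits)


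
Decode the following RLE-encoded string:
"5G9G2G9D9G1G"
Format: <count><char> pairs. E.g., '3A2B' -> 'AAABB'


Expanding each <count><char> pair:
  5G -> 'GGGGG'
  9G -> 'GGGGGGGGG'
  2G -> 'GG'
  9D -> 'DDDDDDDDD'
  9G -> 'GGGGGGGGG'
  1G -> 'G'

Decoded = GGGGGGGGGGGGGGGGDDDDDDDDDGGGGGGGGGG


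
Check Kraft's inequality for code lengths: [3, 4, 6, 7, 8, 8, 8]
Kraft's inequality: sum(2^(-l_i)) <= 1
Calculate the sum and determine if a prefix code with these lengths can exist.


Sum = 2^(-3) + 2^(-4) + 2^(-6) + 2^(-7) + 2^(-8) + 2^(-8) + 2^(-8)
    = 0.125 + 0.0625 + 0.015625 + 0.0078125 + 0.00390625 + 0.00390625 + 0.00390625
    = 57/256 = 0.22265625
Since 0.22265625 <= 1, Kraft's inequality IS satisfied.
A prefix code with these lengths CAN exist.

Kraft sum = 0.22265625. Satisfied.


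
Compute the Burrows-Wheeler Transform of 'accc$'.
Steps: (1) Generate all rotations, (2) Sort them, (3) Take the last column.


Rotations (sorted):
  0: $accc -> last char: c
  1: accc$ -> last char: $
  2: c$acc -> last char: c
  3: cc$ac -> last char: c
  4: ccc$a -> last char: a


BWT = c$cca


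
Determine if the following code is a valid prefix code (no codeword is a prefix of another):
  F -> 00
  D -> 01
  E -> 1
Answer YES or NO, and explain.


Checking each pair (does one codeword prefix another?):
  F='00' vs D='01': no prefix
  F='00' vs E='1': no prefix
  D='01' vs F='00': no prefix
  D='01' vs E='1': no prefix
  E='1' vs F='00': no prefix
  E='1' vs D='01': no prefix
No violation found over all pairs.

YES -- this is a valid prefix code. No codeword is a prefix of any other codeword.


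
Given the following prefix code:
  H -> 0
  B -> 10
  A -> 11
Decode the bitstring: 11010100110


Decoding step by step:
Bits 11 -> A
Bits 0 -> H
Bits 10 -> B
Bits 10 -> B
Bits 0 -> H
Bits 11 -> A
Bits 0 -> H


Decoded message: AHBBHAH


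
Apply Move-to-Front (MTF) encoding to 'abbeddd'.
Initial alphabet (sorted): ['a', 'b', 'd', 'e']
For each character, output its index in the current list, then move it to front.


MTF encoding:
'a': index 0 in ['a', 'b', 'd', 'e'] -> ['a', 'b', 'd', 'e']
'b': index 1 in ['a', 'b', 'd', 'e'] -> ['b', 'a', 'd', 'e']
'b': index 0 in ['b', 'a', 'd', 'e'] -> ['b', 'a', 'd', 'e']
'e': index 3 in ['b', 'a', 'd', 'e'] -> ['e', 'b', 'a', 'd']
'd': index 3 in ['e', 'b', 'a', 'd'] -> ['d', 'e', 'b', 'a']
'd': index 0 in ['d', 'e', 'b', 'a'] -> ['d', 'e', 'b', 'a']
'd': index 0 in ['d', 'e', 'b', 'a'] -> ['d', 'e', 'b', 'a']


Output: [0, 1, 0, 3, 3, 0, 0]


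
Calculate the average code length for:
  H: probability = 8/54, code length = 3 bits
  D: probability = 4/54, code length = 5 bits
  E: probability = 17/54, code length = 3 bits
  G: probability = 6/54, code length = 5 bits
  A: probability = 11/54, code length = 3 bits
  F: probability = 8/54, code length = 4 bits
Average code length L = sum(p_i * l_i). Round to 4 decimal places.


Weighted contributions p_i * l_i:
  H: (8/54) * 3 = 24/54
  D: (4/54) * 5 = 20/54
  E: (17/54) * 3 = 51/54
  G: (6/54) * 5 = 30/54
  A: (11/54) * 3 = 33/54
  F: (8/54) * 4 = 32/54
Sum = (24 + 20 + 51 + 30 + 33 + 32)/54 = 190/54

L = 190/54 = 3.5185 bits/symbol


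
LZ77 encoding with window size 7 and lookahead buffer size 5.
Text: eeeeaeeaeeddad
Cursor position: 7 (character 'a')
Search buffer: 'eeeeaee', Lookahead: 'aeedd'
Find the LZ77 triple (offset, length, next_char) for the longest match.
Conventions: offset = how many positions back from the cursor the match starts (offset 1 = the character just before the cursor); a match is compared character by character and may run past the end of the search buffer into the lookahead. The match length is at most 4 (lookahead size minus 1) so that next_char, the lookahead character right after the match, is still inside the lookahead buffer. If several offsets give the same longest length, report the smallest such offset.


Try each offset into the search buffer:
  offset=1 (pos 6, char 'e'): match length 0
  offset=2 (pos 5, char 'e'): match length 0
  offset=3 (pos 4, char 'a'): match length 3
  offset=4 (pos 3, char 'e'): match length 0
  offset=5 (pos 2, char 'e'): match length 0
  offset=6 (pos 1, char 'e'): match length 0
  offset=7 (pos 0, char 'e'): match length 0
Longest match has length 3 at offset 3.
next_char = character at position 7 + 3 = 10 -> 'd'

Best match: offset=3, length=3 (matching 'aee' starting at position 4)
LZ77 triple: (3, 3, 'd')


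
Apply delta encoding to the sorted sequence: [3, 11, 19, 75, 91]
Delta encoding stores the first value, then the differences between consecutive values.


First value: 3
Deltas:
  11 - 3 = 8
  19 - 11 = 8
  75 - 19 = 56
  91 - 75 = 16


Delta encoded: [3, 8, 8, 56, 16]


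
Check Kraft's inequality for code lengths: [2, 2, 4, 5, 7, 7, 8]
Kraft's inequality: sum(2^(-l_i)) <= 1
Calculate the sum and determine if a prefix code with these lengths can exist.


Sum = 2^(-2) + 2^(-2) + 2^(-4) + 2^(-5) + 2^(-7) + 2^(-7) + 2^(-8)
    = 0.25 + 0.25 + 0.0625 + 0.03125 + 0.0078125 + 0.0078125 + 0.00390625
    = 157/256 = 0.61328125
Since 0.61328125 <= 1, Kraft's inequality IS satisfied.
A prefix code with these lengths CAN exist.

Kraft sum = 0.61328125. Satisfied.


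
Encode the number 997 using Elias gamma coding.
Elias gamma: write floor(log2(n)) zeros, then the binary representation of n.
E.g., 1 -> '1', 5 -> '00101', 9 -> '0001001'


num_bits = floor(log2(997)) + 1 = 10
leading_zeros = num_bits - 1 = 9
binary(997) = 1111100101

Elias gamma(997) = '000000000' + '1111100101' = 0000000001111100101 (19 bits)


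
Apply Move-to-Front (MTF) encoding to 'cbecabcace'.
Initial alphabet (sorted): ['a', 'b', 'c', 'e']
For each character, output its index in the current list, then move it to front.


MTF encoding:
'c': index 2 in ['a', 'b', 'c', 'e'] -> ['c', 'a', 'b', 'e']
'b': index 2 in ['c', 'a', 'b', 'e'] -> ['b', 'c', 'a', 'e']
'e': index 3 in ['b', 'c', 'a', 'e'] -> ['e', 'b', 'c', 'a']
'c': index 2 in ['e', 'b', 'c', 'a'] -> ['c', 'e', 'b', 'a']
'a': index 3 in ['c', 'e', 'b', 'a'] -> ['a', 'c', 'e', 'b']
'b': index 3 in ['a', 'c', 'e', 'b'] -> ['b', 'a', 'c', 'e']
'c': index 2 in ['b', 'a', 'c', 'e'] -> ['c', 'b', 'a', 'e']
'a': index 2 in ['c', 'b', 'a', 'e'] -> ['a', 'c', 'b', 'e']
'c': index 1 in ['a', 'c', 'b', 'e'] -> ['c', 'a', 'b', 'e']
'e': index 3 in ['c', 'a', 'b', 'e'] -> ['e', 'c', 'a', 'b']


Output: [2, 2, 3, 2, 3, 3, 2, 2, 1, 3]
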